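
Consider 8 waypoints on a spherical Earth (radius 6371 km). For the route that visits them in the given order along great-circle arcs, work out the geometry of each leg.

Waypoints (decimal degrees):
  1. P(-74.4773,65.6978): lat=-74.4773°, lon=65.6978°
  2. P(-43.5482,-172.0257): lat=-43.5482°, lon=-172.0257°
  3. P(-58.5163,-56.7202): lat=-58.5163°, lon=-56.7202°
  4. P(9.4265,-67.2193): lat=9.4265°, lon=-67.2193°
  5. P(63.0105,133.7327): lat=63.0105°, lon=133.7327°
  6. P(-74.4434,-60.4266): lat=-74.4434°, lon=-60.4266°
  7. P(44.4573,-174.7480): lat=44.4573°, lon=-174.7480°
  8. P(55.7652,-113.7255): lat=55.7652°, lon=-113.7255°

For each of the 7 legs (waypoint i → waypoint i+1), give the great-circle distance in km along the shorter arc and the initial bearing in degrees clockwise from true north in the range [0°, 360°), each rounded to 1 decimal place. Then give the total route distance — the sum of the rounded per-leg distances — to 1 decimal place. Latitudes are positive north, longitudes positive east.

Leg 1: φ1=-1.2998741, φ2=-0.7600595, Δφ=0.5398146, Δλ=-4.1490578 rad; a=sin²(Δφ/2)+cosφ1·cosφ2·sin²(Δλ/2)=0.2198733540; c=2·atan2(√a, √(1-a))=0.976104769; dist=6371·c=6218.763 ≈ 6218.8 km; running total=6218.8 km
Leg 1 bearing: y=sinΔλ·cosφ2=0.61280038, x=cosφ1·sinφ2-sinφ1·cosφ2·cosΔλ=-0.55730776; θ=atan2(y, x)=132.2848° ≈ 132.3°
Leg 2: φ1=-0.7600595, φ2=-1.0213021, Δφ=-0.2612426, Δλ=2.0124606 rad; a=sin²(Δφ/2)+cosφ1·cosφ2·sin²(Δλ/2)=0.2871293810; c=2·atan2(√a, √(1-a))=1.131015411; dist=6371·c=7205.699 ≈ 7205.7 km; running total=13424.5 km
Leg 2 bearing: y=sinΔλ·cosφ2=0.47214109, x=cosφ1·sinφ2-sinφ1·cosφ2·cosΔλ=-0.77189843; θ=atan2(y, x)=148.5475° ≈ 148.5°
Leg 3: φ1=-1.0213021, φ2=0.1645235, Δφ=1.1858256, Δλ=-0.1832439 rad; a=sin²(Δφ/2)+cosφ1·cosφ2·sin²(Δλ/2)=0.3165468092; c=2·atan2(√a, √(1-a))=1.195115045; dist=6371·c=7614.078 ≈ 7614.1 km; running total=21038.6 km
Leg 3 bearing: y=sinΔλ·cosφ2=-0.17975947, x=cosφ1·sinφ2-sinφ1·cosφ2·cosΔλ=0.91272462; θ=atan2(y, x)=-11.1417° <0 so +360° → 348.8583° ≈ 348.9°
Leg 4: φ1=0.1645235, φ2=1.0997407, Δφ=0.9352172, Δλ=3.5072740 rad; a=sin²(Δφ/2)+cosφ1·cosφ2·sin²(Δλ/2)=0.6360762871; c=2·atan2(√a, √(1-a))=1.846425665; dist=6371·c=11763.578 ≈ 11763.6 km; running total=32802.2 km
Leg 4 bearing: y=sinΔλ·cosφ2=-0.16228212, x=cosφ1·sinφ2-sinφ1·cosφ2·cosΔλ=0.94847113; θ=atan2(y, x)=-9.7092° <0 so +360° → 350.2908° ≈ 350.3°
Leg 5: φ1=1.0997407, φ2=-1.2992824, Δφ=-2.3990231, Δλ=-3.3887191 rad; a=sin²(Δφ/2)+cosφ1·cosφ2·sin²(Δλ/2)=0.9882299135; c=2·atan2(√a, √(1-a))=2.924184679; dist=6371·c=18629.981 ≈ 18630.0 km; running total=51432.2 km
Leg 5 bearing: y=sinΔλ·cosφ2=0.06560433, x=cosφ1·sinφ2-sinφ1·cosφ2·cosΔλ=-0.20548060; θ=atan2(y, x)=162.2931° ≈ 162.3°
Leg 6: φ1=-1.2992824, φ2=0.7759263, Δφ=2.0752087, Δλ=-1.9952848 rad; a=sin²(Δφ/2)+cosφ1·cosφ2·sin²(Δλ/2)=0.8767799568; c=2·atan2(√a, √(1-a))=2.424257039; dist=6371·c=15444.942 ≈ 15444.9 km; running total=66877.1 km
Leg 6 bearing: y=sinΔλ·cosφ2=-0.65042494, x=cosφ1·sinφ2-sinφ1·cosφ2·cosΔλ=-0.09536694; θ=atan2(y, x)=-98.3414° <0 so +360° → 261.6586° ≈ 261.7°
Leg 7: φ1=0.7759263, φ2=0.9732863, Δφ=0.1973601, Δλ=1.0650435 rad; a=sin²(Δφ/2)+cosφ1·cosφ2·sin²(Δλ/2)=0.1132146140; c=2·atan2(√a, √(1-a))=0.686339682; dist=6371·c=4372.670 ≈ 4372.7 km; running total=71249.8 km
Leg 7 bearing: y=sinΔλ·cosφ2=0.49215554, x=cosφ1·sinφ2-sinφ1·cosφ2·cosΔλ=0.39921321; θ=atan2(y, x)=50.9527° ≈ 51.0°

Leg 1: dist=6218.8 km, bearing=132.3°
Leg 2: dist=7205.7 km, bearing=148.5°
Leg 3: dist=7614.1 km, bearing=348.9°
Leg 4: dist=11763.6 km, bearing=350.3°
Leg 5: dist=18630.0 km, bearing=162.3°
Leg 6: dist=15444.9 km, bearing=261.7°
Leg 7: dist=4372.7 km, bearing=51.0°
Total: 71249.8 km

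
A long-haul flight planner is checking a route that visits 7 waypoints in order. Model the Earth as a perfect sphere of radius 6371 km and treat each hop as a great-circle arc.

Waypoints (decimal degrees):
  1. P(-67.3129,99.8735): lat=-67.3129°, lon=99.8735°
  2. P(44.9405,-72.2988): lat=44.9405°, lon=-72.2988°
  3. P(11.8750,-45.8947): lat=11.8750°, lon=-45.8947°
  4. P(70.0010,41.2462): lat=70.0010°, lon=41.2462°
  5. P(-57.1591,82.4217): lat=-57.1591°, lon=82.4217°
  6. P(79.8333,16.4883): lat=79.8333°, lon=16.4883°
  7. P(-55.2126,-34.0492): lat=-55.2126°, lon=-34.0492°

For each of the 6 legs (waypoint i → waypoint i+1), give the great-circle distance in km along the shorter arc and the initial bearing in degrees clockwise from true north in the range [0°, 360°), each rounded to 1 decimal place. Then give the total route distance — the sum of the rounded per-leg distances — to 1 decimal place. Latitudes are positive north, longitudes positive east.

Leg 1: dist=17485.1 km, bearing=194.4°
Leg 2: dist=4450.4 km, bearing=137.4°
Leg 3: dist=8659.2 km, bearing=20.4°
Leg 4: dist=14514.8 km, bearing=152.0°
Leg 5: dist=15789.1 km, bearing=344.8°
Leg 6: dist=15356.6 km, bearing=221.3°
Total: 76255.2 km

Leg 1: φ1=-1.1748317, φ2=0.7843597, Δφ=1.9591914, Δλ=-3.0049735 rad; a=sin²(Δφ/2)+cosφ1·cosφ2·sin²(Δλ/2)=0.9610927939; c=2·atan2(√a, √(1-a))=2.744490469; dist=6371·c=17485.149 ≈ 17485.1 km; running total=17485.1 km
Leg 1 bearing: y=sinΔλ·cosφ2=-0.09640404, x=cosφ1·sinφ2-sinφ1·cosφ2·cosΔλ=-0.37453972; θ=atan2(y, x)=-165.5658° <0 so +360° → 194.4342° ≈ 194.4°
Leg 2: φ1=0.7843597, φ2=0.2072578, Δφ=-0.5771018, Δλ=0.4608385 rad; a=sin²(Δφ/2)+cosφ1·cosφ2·sin²(Δλ/2)=0.1171071444; c=2·atan2(√a, √(1-a))=0.698534120; dist=6371·c=4450.361 ≈ 4450.4 km; running total=21935.5 km
Leg 2 bearing: y=sinΔλ·cosφ2=0.43518220, x=cosφ1·sinφ2-sinφ1·cosφ2·cosΔλ=-0.47348568; θ=atan2(y, x)=137.4138° ≈ 137.4°
Leg 3: φ1=0.2072578, φ2=1.2217479, Δφ=1.0144901, Δλ=1.5208956 rad; a=sin²(Δφ/2)+cosφ1·cosφ2·sin²(Δλ/2)=0.3949686915; c=2·atan2(√a, √(1-a))=1.359157322; dist=6371·c=8659.191 ≈ 8659.2 km; running total=30594.7 km
Leg 3 bearing: y=sinΔλ·cosφ2=0.34157802, x=cosφ1·sinφ2-sinφ1·cosφ2·cosΔλ=0.91607759; θ=atan2(y, x)=20.4490° ≈ 20.4°
Leg 4: φ1=1.2217479, φ2=-0.9976145, Δφ=-2.2193624, Δλ=0.7186480 rad; a=sin²(Δφ/2)+cosφ1·cosφ2·sin²(Δλ/2)=0.8249560012; c=2·atan2(√a, √(1-a))=2.278264973; dist=6371·c=14514.826 ≈ 14514.8 km; running total=45109.5 km
Leg 4 bearing: y=sinΔλ·cosφ2=0.35703812, x=cosφ1·sinφ2-sinφ1·cosφ2·cosΔλ=-0.67092337; θ=atan2(y, x)=151.9799° ≈ 152.0°
Leg 5: φ1=-0.9976145, φ2=1.3933539, Δφ=2.3909684, Δλ=-1.1507549 rad; a=sin²(Δφ/2)+cosφ1·cosφ2·sin²(Δλ/2)=0.8939756546; c=2·atan2(√a, √(1-a))=2.478270990; dist=6371·c=15789.064 ≈ 15789.1 km; running total=60898.6 km
Leg 5 bearing: y=sinΔλ·cosφ2=-0.16116881, x=cosφ1·sinφ2-sinφ1·cosφ2·cosΔλ=0.59427043; θ=atan2(y, x)=-15.1739° <0 so +360° → 344.8261° ≈ 344.8°
Leg 6: φ1=1.3933539, φ2=-0.9636417, Δφ=-2.3569956, Δλ=-0.8820458 rad; a=sin²(Δφ/2)+cosφ1·cosφ2·sin²(Δλ/2)=0.8721865584; c=2·atan2(√a, √(1-a))=2.410391896; dist=6371·c=15356.607 ≈ 15356.6 km; running total=76255.2 km
Leg 6 bearing: y=sinΔλ·cosφ2=-0.44047469, x=cosφ1·sinφ2-sinφ1·cosφ2·cosΔλ=-0.50188715; θ=atan2(y, x)=-138.7286° <0 so +360° → 221.2714° ≈ 221.3°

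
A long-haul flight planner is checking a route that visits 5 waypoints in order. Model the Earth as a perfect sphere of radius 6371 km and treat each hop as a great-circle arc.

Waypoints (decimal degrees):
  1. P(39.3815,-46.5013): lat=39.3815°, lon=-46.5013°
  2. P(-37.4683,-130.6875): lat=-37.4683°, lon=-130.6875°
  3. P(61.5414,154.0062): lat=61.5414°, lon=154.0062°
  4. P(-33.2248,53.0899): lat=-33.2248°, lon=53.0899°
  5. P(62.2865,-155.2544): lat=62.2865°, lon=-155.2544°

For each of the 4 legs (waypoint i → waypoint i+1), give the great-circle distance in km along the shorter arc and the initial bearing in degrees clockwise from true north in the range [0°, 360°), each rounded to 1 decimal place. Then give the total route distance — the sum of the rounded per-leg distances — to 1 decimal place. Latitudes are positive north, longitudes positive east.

Leg 1: dist=12108.5 km, bearing=236.6°
Leg 2: dist=12902.2 km, bearing=329.1°
Leg 3: dist=13772.9 km, bearing=261.6°
Leg 4: dist=16216.5 km, bearing=23.2°
Total: 55000.1 km

Leg 1: φ1=0.6873368, φ2=-0.6539452, Δφ=-1.3412820, Δλ=-1.4693264 rad; a=sin²(Δφ/2)+cosφ1·cosφ2·sin²(Δλ/2)=0.6619133107; c=2·atan2(√a, √(1-a))=1.900567586; dist=6371·c=12108.516 ≈ 12108.5 km; running total=12108.5 km
Leg 1 bearing: y=sinΔλ·cosφ2=-0.78960756, x=cosφ1·sinφ2-sinφ1·cosφ2·cosΔλ=-0.52120651; θ=atan2(y, x)=-123.4281° <0 so +360° → 236.5719° ≈ 236.6°
Leg 2: φ1=-0.6539452, φ2=1.0741001, Δφ=1.7280453, Δλ=4.9688424 rad; a=sin²(Δφ/2)+cosφ1·cosφ2·sin²(Δλ/2)=0.7194398213; c=2·atan2(√a, √(1-a))=2.025147764; dist=6371·c=12902.216 ≈ 12902.2 km; running total=25010.7 km
Leg 2 bearing: y=sinΔλ·cosφ2=-0.46093924, x=cosφ1·sinφ2-sinφ1·cosφ2·cosΔλ=0.77131037; θ=atan2(y, x)=-30.8628° <0 so +360° → 329.1372° ≈ 329.1°
Leg 3: φ1=1.0741001, φ2=-0.5798822, Δφ=-1.6539822, Δλ=-1.7613217 rad; a=sin²(Δφ/2)+cosφ1·cosφ2·sin²(Δλ/2)=0.7786022469; c=2·atan2(√a, √(1-a))=2.161811752; dist=6371·c=13772.903 ≈ 13772.9 km; running total=38783.6 km
Leg 3 bearing: y=sinΔλ·cosφ2=-0.82139016, x=cosφ1·sinφ2-sinφ1·cosφ2·cosΔλ=-0.12182508; θ=atan2(y, x)=-98.4364° <0 so +360° → 261.5636° ≈ 261.6°
Leg 4: φ1=-0.5798822, φ2=1.0871045, Δφ=1.6669867, Δλ=-3.6362940 rad; a=sin²(Δφ/2)+cosφ1·cosφ2·sin²(Δλ/2)=0.9137284107; c=2·atan2(√a, √(1-a))=2.545359759; dist=6371·c=16216.487 ≈ 16216.5 km; running total=55000.1 km
Leg 4 bearing: y=sinΔλ·cosφ2=0.22079155, x=cosφ1·sinφ2-sinφ1·cosφ2·cosΔλ=0.51630059; θ=atan2(y, x)=23.1536° ≈ 23.2°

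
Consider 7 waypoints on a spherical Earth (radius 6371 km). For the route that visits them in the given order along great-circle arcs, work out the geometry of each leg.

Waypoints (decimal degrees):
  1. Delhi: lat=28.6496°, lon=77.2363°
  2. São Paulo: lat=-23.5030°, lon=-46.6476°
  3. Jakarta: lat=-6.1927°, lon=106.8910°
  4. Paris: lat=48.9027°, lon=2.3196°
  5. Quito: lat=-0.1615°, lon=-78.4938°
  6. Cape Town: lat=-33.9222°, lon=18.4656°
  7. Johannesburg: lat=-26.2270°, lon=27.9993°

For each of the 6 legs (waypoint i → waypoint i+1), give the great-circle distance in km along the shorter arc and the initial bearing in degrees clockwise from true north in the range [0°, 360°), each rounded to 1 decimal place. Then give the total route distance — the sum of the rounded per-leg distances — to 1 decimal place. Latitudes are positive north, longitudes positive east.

Leg 1: dist=14431.1 km, bearing=262.2°
Leg 2: dist=15638.2 km, bearing=135.7°
Leg 3: dist=11589.1 km, bearing=319.0°
Leg 4: dist=9351.3 km, bearing=262.9°
Leg 5: dist=10639.1 km, bearing=124.1°
Leg 6: dist=1253.3 km, bearing=49.5°
Total: 62902.1 km

Leg 1: φ1=0.5000298, φ2=-0.4102047, Δφ=-0.9102346, Δλ=-2.1621819 rad; a=sin²(Δφ/2)+cosφ1·cosφ2·sin²(Δλ/2)=0.8199348467; c=2·atan2(√a, √(1-a))=2.265125017; dist=6371·c=14431.111 ≈ 14431.1 km; running total=14431.1 km
Leg 1 bearing: y=sinΔλ·cosφ2=-0.76129749, x=cosφ1·sinφ2-sinφ1·cosφ2·cosΔλ=-0.10484706; θ=atan2(y, x)=-97.8415° <0 so +360° → 262.1585° ≈ 262.2°
Leg 2: φ1=-0.4102047, φ2=-0.1080830, Δφ=0.3021217, Δλ=2.6797541 rad; a=sin²(Δφ/2)+cosφ1·cosφ2·sin²(Δλ/2)=0.8865777416; c=2·atan2(√a, √(1-a))=2.454597904; dist=6371·c=15638.243 ≈ 15638.2 km; running total=30069.3 km
Leg 2 bearing: y=sinΔλ·cosφ2=0.44299463, x=cosφ1·sinφ2-sinφ1·cosφ2·cosΔλ=-0.45385720; θ=atan2(y, x)=135.6939° ≈ 135.7°
Leg 3: φ1=-0.1080830, φ2=0.8535131, Δφ=0.9615961, Δλ=-1.8251152 rad; a=sin²(Δφ/2)+cosφ1·cosφ2·sin²(Δλ/2)=0.6228524431; c=2·atan2(√a, √(1-a))=1.819043130; dist=6371·c=11589.124 ≈ 11589.1 km; running total=41658.4 km
Leg 3 bearing: y=sinΔλ·cosφ2=-0.63619632, x=cosφ1·sinφ2-sinφ1·cosφ2·cosΔλ=0.73135720; θ=atan2(y, x)=-41.0195° <0 so +360° → 318.9805° ≈ 319.0°
Leg 4: φ1=0.8535131, φ2=-0.0028187, Δφ=-0.8563318, Δλ=-1.4104599 rad; a=sin²(Δφ/2)+cosφ1·cosφ2·sin²(Δλ/2)=0.4485900391; c=2·atan2(√a, √(1-a))=1.467794370; dist=6371·c=9351.318 ≈ 9351.3 km; running total=51009.7 km
Leg 4 bearing: y=sinΔλ·cosφ2=-0.98716971, x=cosφ1·sinφ2-sinφ1·cosφ2·cosΔλ=-0.12216395; θ=atan2(y, x)=-97.0546° <0 so +360° → 262.9454° ≈ 262.9°
Leg 5: φ1=-0.0028187, φ2=-0.5920541, Δφ=-0.5892354, Δλ=1.6922608 rad; a=sin²(Δφ/2)+cosφ1·cosφ2·sin²(Δλ/2)=0.5494848226; c=2·atan2(√a, √(1-a))=1.669928256; dist=6371·c=10639.113 ≈ 10639.1 km; running total=61648.8 km
Leg 5 bearing: y=sinΔλ·cosφ2=0.82368239, x=cosφ1·sinφ2-sinφ1·cosφ2·cosΔλ=-0.55834785; θ=atan2(y, x)=124.1321° ≈ 124.1°
Leg 6: φ1=-0.5920541, φ2=-0.4577475, Δφ=0.1343066, Δλ=0.1663945 rad; a=sin²(Δφ/2)+cosφ1·cosφ2·sin²(Δλ/2)=0.0096432686; c=2·atan2(√a, √(1-a))=0.196717326; dist=6371·c=1253.286 ≈ 1253.3 km; running total=62902.1 km
Leg 6 bearing: y=sinΔλ·cosφ2=0.14857635, x=cosφ1·sinφ2-sinφ1·cosφ2·cosΔλ=0.12698886; θ=atan2(y, x)=49.4793° ≈ 49.5°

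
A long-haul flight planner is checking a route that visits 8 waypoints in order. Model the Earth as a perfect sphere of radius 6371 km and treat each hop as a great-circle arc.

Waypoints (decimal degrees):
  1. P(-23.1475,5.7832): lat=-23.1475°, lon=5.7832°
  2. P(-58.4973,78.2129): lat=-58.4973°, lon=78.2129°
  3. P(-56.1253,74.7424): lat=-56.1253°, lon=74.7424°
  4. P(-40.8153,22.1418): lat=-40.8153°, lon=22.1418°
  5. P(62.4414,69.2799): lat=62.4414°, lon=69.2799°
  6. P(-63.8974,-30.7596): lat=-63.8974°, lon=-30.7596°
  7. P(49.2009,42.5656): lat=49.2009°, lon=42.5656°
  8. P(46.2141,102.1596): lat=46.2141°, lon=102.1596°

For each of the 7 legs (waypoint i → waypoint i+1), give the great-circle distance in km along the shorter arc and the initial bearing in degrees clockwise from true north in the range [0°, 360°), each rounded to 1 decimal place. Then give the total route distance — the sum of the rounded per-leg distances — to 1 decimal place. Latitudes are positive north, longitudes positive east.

Leg 1: dist=6816.4 km, bearing=145.4°
Leg 2: dist=336.1 km, bearing=320.2°
Leg 3: dist=4111.6 km, bearing=271.7°
Leg 4: dist=12226.4 km, bearing=21.1°
Leg 5: dist=16263.8 km, bearing=231.3°
Leg 6: dist=14085.9 km, bearing=51.3°
Leg 7: dist=4354.8 km, bearing=70.9°
Total: 58195.0 km

Leg 1: φ1=-0.4040001, φ2=-1.0209705, Δφ=-0.6169704, Δλ=1.2641367 rad; a=sin²(Δφ/2)+cosφ1·cosφ2·sin²(Δλ/2)=0.2598971505; c=2·atan2(√a, √(1-a))=1.069907123; dist=6371·c=6816.378 ≈ 6816.4 km; running total=6816.4 km
Leg 1 bearing: y=sinΔλ·cosφ2=0.49816089, x=cosφ1·sinφ2-sinφ1·cosφ2·cosΔλ=-0.72196829; θ=atan2(y, x)=145.3942° ≈ 145.4°
Leg 2: φ1=-1.0209705, φ2=-0.9795713, Δφ=0.0413992, Δλ=-0.0605717 rad; a=sin²(Δφ/2)+cosφ1·cosφ2·sin²(Δλ/2)=0.0006954761; c=2·atan2(√a, √(1-a))=0.052749878; dist=6371·c=336.069 ≈ 336.1 km; running total=7152.5 km
Leg 2 bearing: y=sinΔλ·cosφ2=-0.03374070, x=cosφ1·sinφ2-sinφ1·cosφ2·cosΔλ=0.04051586; θ=atan2(y, x)=-39.7868° <0 so +360° → 320.2132° ≈ 320.2°
Leg 3: φ1=-0.9795713, φ2=-0.7123614, Δφ=0.2672099, Δλ=-0.9180537 rad; a=sin²(Δφ/2)+cosφ1·cosφ2·sin²(Δλ/2)=0.1005574913; c=2·atan2(√a, √(1-a))=0.645357118; dist=6371·c=4111.570 ≈ 4111.6 km; running total=11264.1 km
Leg 3 bearing: y=sinΔλ·cosφ2=-0.60123412, x=cosφ1·sinφ2-sinφ1·cosφ2·cosΔλ=0.01732815; θ=atan2(y, x)=-88.3491° <0 so +360° → 271.6509° ≈ 271.7°
Leg 4: φ1=-0.7123614, φ2=1.0898080, Δφ=1.8021694, Δλ=0.8227150 rad; a=sin²(Δφ/2)+cosφ1·cosφ2·sin²(Δλ/2)=0.6706397684; c=2·atan2(√a, √(1-a))=1.919074153; dist=6371·c=12226.421 ≈ 12226.4 km; running total=23490.5 km
Leg 4 bearing: y=sinΔλ·cosφ2=0.33912441, x=cosφ1·sinφ2-sinφ1·cosφ2·cosΔλ=0.87665439; θ=atan2(y, x)=21.1484° ≈ 21.1°
Leg 5: φ1=1.0898080, φ2=-1.1152200, Δφ=-2.2050280, Δλ=-1.7460187 rad; a=sin²(Δφ/2)+cosφ1·cosφ2·sin²(Δλ/2)=0.9158019211; c=2·atan2(√a, √(1-a))=2.552785682; dist=6371·c=16263.798 ≈ 16263.8 km; running total=39754.3 km
Leg 5 bearing: y=sinΔλ·cosφ2=-0.43324286, x=cosφ1·sinφ2-sinφ1·cosφ2·cosΔλ=-0.34747039; θ=atan2(y, x)=-128.7304° <0 so +360° → 231.2696° ≈ 231.3°
Leg 6: φ1=-1.1152200, φ2=0.8587177, Δφ=1.9739377, Δλ=1.2797662 rad; a=sin²(Δφ/2)+cosφ1·cosφ2·sin²(Δλ/2)=0.7986526626; c=2·atan2(√a, √(1-a))=2.210933330; dist=6371·c=14085.856 ≈ 14085.9 km; running total=53840.2 km
Leg 6 bearing: y=sinΔλ·cosφ2=0.62593209, x=cosφ1·sinφ2-sinφ1·cosφ2·cosΔλ=0.50143332; θ=atan2(y, x)=51.3018° ≈ 51.3°
Leg 7: φ1=0.8587177, φ2=0.8065882, Δφ=-0.0521295, Δλ=1.0401115 rad; a=sin²(Δφ/2)+cosφ1·cosφ2·sin²(Δλ/2)=0.1123288342; c=2·atan2(√a, √(1-a))=0.683539355; dist=6371·c=4354.829 ≈ 4354.8 km; running total=58195.0 km
Leg 7 bearing: y=sinΔλ·cosφ2=0.59679306, x=cosφ1·sinφ2-sinφ1·cosφ2·cosΔλ=0.20659698; θ=atan2(y, x)=70.9052° ≈ 70.9°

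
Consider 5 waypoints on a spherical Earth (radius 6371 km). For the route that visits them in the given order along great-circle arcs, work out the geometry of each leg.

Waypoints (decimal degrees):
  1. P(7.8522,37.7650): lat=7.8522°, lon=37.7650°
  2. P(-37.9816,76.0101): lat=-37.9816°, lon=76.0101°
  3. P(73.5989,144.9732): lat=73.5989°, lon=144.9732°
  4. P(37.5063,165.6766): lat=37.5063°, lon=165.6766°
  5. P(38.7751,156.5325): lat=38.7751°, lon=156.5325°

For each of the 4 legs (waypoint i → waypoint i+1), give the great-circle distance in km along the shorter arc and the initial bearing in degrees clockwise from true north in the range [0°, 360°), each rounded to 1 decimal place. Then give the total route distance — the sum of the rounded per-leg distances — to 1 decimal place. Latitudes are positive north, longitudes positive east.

Leg 1: dist=6455.0 km, bearing=144.9°
Leg 2: dist=13420.7 km, bearing=17.8°
Leg 3: dist=4167.2 km, bearing=152.6°
Leg 4: dist=811.7 km, bearing=282.8°
Total: 24854.6 km

Leg 1: φ1=0.1370467, φ2=-0.6629040, Δφ=-0.7999507, Δλ=0.6675029 rad; a=sin²(Δφ/2)+cosφ1·cosφ2·sin²(Δλ/2)=0.2354225042; c=2·atan2(√a, √(1-a))=1.013191926; dist=6371·c=6455.046 ≈ 6455.0 km; running total=6455.0 km
Leg 1 bearing: y=sinΔλ·cosφ2=0.48792213, x=cosφ1·sinφ2-sinφ1·cosφ2·cosΔλ=-0.69420962; θ=atan2(y, x)=144.8987° ≈ 144.9°
Leg 2: φ1=-0.6629040, φ2=1.2845431, Δφ=1.9474471, Δλ=1.2036332 rad; a=sin²(Δφ/2)+cosφ1·cosφ2·sin²(Δλ/2)=0.7552374592; c=2·atan2(√a, √(1-a))=2.106533326; dist=6371·c=13420.724 ≈ 13420.7 km; running total=19875.7 km
Leg 2 bearing: y=sinΔλ·cosφ2=0.26354043, x=cosφ1·sinφ2-sinφ1·cosφ2·cosΔλ=0.81851194; θ=atan2(y, x)=17.8473° ≈ 17.8°
Leg 3: φ1=1.2845431, φ2=0.6546084, Δφ=-0.6299347, Δλ=0.3613425 rad; a=sin²(Δφ/2)+cosφ1·cosφ2·sin²(Δλ/2)=0.1031993805; c=2·atan2(√a, √(1-a))=0.654091143; dist=6371·c=4167.215 ≈ 4167.2 km; running total=24042.9 km
Leg 3 bearing: y=sinΔλ·cosφ2=0.28045082, x=cosφ1·sinφ2-sinφ1·cosφ2·cosΔλ=-0.53994853; θ=atan2(y, x)=152.5525° ≈ 152.6°
Leg 4: φ1=0.6546084, φ2=0.6767532, Δφ=0.0221447, Δλ=-0.1595947 rad; a=sin²(Δφ/2)+cosφ1·cosφ2·sin²(Δλ/2)=0.0040523177; c=2·atan2(√a, √(1-a))=0.127401779; dist=6371·c=811.677 ≈ 811.7 km; running total=24854.6 km
Leg 4 bearing: y=sinΔλ·cosφ2=-0.12389411, x=cosφ1·sinφ2-sinφ1·cosφ2·cosΔλ=0.02817507; θ=atan2(y, x)=-77.1881° <0 so +360° → 282.8119° ≈ 282.8°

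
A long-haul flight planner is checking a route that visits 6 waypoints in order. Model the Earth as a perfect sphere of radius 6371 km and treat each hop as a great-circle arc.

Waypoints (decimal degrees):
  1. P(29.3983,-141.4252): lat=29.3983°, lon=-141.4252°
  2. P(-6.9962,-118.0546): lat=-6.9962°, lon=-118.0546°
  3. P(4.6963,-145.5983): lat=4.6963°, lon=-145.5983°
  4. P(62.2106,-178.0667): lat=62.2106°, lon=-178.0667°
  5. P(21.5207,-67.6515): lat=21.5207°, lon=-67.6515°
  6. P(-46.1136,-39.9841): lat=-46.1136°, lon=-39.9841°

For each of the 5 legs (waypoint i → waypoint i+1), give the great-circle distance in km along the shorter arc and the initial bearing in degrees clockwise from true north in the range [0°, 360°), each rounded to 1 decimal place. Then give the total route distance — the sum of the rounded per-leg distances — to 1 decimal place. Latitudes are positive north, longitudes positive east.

Leg 1: φ1=0.5130971, φ2=-0.1221067, Δφ=-0.6352039, Δλ=0.4078939 rad; a=sin²(Δφ/2)+cosφ1·cosφ2·sin²(Δλ/2)=0.1329970523; c=2·atan2(√a, √(1-a))=0.746594569; dist=6371·c=4756.554 ≈ 4756.6 km; running total=4756.6 km
Leg 1 bearing: y=sinΔλ·cosφ2=0.39372335, x=cosφ1·sinφ2-sinφ1·cosφ2·cosΔλ=-0.55336902; θ=atan2(y, x)=144.5681° ≈ 144.6°
Leg 2: φ1=-0.1221067, φ2=0.0819659, Δφ=0.2040726, Δλ=-0.4807283 rad; a=sin²(Δφ/2)+cosφ1·cosφ2·sin²(Δλ/2)=0.0664353255; c=2·atan2(√a, √(1-a))=0.521386646; dist=6371·c=3321.754 ≈ 3321.8 km; running total=8078.4 km
Leg 2 bearing: y=sinΔλ·cosφ2=-0.46087250, x=cosφ1·sinφ2-sinφ1·cosφ2·cosΔλ=0.18890006; θ=atan2(y, x)=-67.7125° <0 so +360° → 292.2875° ≈ 292.3°
Leg 3: φ1=0.0819659, φ2=1.0857798, Δφ=1.0038139, Δλ=-0.5666805 rad; a=sin²(Δφ/2)+cosφ1·cosφ2·sin²(Δλ/2)=0.2677713216; c=2·atan2(√a, √(1-a))=1.087774558; dist=6371·c=6930.212 ≈ 6930.2 km; running total=15008.6 km
Leg 3 bearing: y=sinΔλ·cosφ2=-0.25028452, x=cosφ1·sinφ2-sinφ1·cosφ2·cosΔλ=0.84949221; θ=atan2(y, x)=-16.4165° <0 so +360° → 343.5835° ≈ 343.6°
Leg 4: φ1=1.0857798, φ2=0.3756071, Δφ=-0.7101727, Δλ=1.9271088 rad; a=sin²(Δφ/2)+cosφ1·cosφ2·sin²(Δλ/2)=0.4133808124; c=2·atan2(√a, √(1-a))=1.396679511; dist=6371·c=8898.245 ≈ 8898.2 km; running total=23906.8 km
Leg 4 bearing: y=sinΔλ·cosφ2=0.87185341, x=cosφ1·sinφ2-sinφ1·cosφ2·cosΔλ=0.45810490; θ=atan2(y, x)=62.2809° ≈ 62.3°
Leg 5: φ1=0.3756071, φ2=-0.8048341, Δφ=-1.1804412, Δλ=0.4828872 rad; a=sin²(Δφ/2)+cosφ1·cosφ2·sin²(Δλ/2)=0.3466113024; c=2·atan2(√a, √(1-a))=1.258991017; dist=6371·c=8021.032 ≈ 8021.0 km; running total=31927.8 km
Leg 5 bearing: y=sinΔλ·cosφ2=0.32189353, x=cosφ1·sinφ2-sinφ1·cosφ2·cosΔλ=-0.89569648; θ=atan2(y, x)=160.2327° ≈ 160.2°

Leg 1: dist=4756.6 km, bearing=144.6°
Leg 2: dist=3321.8 km, bearing=292.3°
Leg 3: dist=6930.2 km, bearing=343.6°
Leg 4: dist=8898.2 km, bearing=62.3°
Leg 5: dist=8021.0 km, bearing=160.2°
Total: 31927.8 km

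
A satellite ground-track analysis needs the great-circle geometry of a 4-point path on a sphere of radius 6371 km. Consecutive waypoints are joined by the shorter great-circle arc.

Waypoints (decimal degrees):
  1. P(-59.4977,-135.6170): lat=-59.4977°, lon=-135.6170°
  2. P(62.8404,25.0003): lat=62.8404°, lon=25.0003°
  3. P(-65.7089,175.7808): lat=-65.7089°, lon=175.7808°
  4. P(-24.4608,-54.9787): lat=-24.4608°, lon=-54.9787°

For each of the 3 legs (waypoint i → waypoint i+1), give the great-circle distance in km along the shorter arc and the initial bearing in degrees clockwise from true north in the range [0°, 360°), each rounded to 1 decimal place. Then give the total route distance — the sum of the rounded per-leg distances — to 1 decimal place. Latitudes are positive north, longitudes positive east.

Leg 1: dist=18916.4 km, bearing=62.0°
Leg 2: dist=18583.3 km, bearing=115.7°
Leg 3: dist=9109.2 km, bearing=134.6°
Total: 46608.9 km

Leg 1: φ1=-1.0384308, φ2=1.0967719, Δφ=2.1352026, Δλ=2.8033007 rad; a=sin²(Δφ/2)+cosφ1·cosφ2·sin²(Δλ/2)=0.9925835006; c=2·atan2(√a, √(1-a))=2.969140839; dist=6371·c=18916.396 ≈ 18916.4 km; running total=18916.4 km
Leg 1 bearing: y=sinΔλ·cosφ2=0.15149181, x=cosφ1·sinφ2-sinφ1·cosφ2·cosΔλ=0.08059908; θ=atan2(y, x)=61.9854° ≈ 62.0°
Leg 2: φ1=1.0967719, φ2=-1.1468367, Δφ=-2.2436085, Δλ=2.6316162 rad; a=sin²(Δφ/2)+cosφ1·cosφ2·sin²(Δλ/2)=0.9874265951; c=2·atan2(√a, √(1-a))=2.916857628; dist=6371·c=18583.300 ≈ 18583.3 km; running total=37499.7 km
Leg 2 bearing: y=sinΔλ·cosφ2=0.20081439, x=cosφ1·sinφ2-sinφ1·cosφ2·cosΔλ=-0.09661697; θ=atan2(y, x)=115.6934° ≈ 115.7°
Leg 3: φ1=-1.1468367, φ2=-0.4269215, Δφ=0.7199152, Δλ=-4.0275131 rad; a=sin²(Δφ/2)+cosφ1·cosφ2·sin²(Δλ/2)=0.4297283178; c=2·atan2(√a, √(1-a))=1.429786122; dist=6371·c=9109.167 ≈ 9109.2 km; running total=46608.9 km
Leg 3 bearing: y=sinΔλ·cosφ2=0.70498234, x=cosφ1·sinφ2-sinφ1·cosφ2·cosΔλ=-0.69516003; θ=atan2(y, x)=134.5981° ≈ 134.6°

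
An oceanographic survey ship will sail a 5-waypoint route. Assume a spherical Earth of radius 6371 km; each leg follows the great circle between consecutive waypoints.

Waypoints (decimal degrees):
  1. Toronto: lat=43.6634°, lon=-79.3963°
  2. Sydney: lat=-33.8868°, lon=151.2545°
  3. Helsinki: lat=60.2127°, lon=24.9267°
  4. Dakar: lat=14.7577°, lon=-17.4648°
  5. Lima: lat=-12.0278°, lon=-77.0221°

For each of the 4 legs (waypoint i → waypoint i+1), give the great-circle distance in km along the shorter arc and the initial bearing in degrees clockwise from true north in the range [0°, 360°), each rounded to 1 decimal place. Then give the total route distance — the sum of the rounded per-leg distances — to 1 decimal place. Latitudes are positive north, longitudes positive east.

Leg 1: φ1=0.7620701, φ2=-0.5914362, Δφ=-1.3535063, Δλ=4.0256159 rad; a=sin²(Δφ/2)+cosφ1·cosφ2·sin²(Δλ/2)=0.8828550937; c=2·atan2(√a, √(1-a))=2.442941104; dist=6371·c=15563.978 ≈ 15564.0 km; running total=15564.0 km
Leg 1 bearing: y=sinΔλ·cosφ2=-0.64194456, x=cosφ1·sinφ2-sinφ1·cosφ2·cosΔλ=-0.03993858; θ=atan2(y, x)=-93.5601° <0 so +360° → 266.4399° ≈ 266.4°
Leg 2: φ1=-0.5914362, φ2=1.0509099, Δφ=1.6423461, Δλ=-2.2048360 rad; a=sin²(Δφ/2)+cosφ1·cosφ2·sin²(Δλ/2)=0.8640970353; c=2·atan2(√a, √(1-a))=2.386479609; dist=6371·c=15204.262 ≈ 15204.3 km; running total=30768.3 km
Leg 2 bearing: y=sinΔλ·cosφ2=-0.40022760, x=cosφ1·sinφ2-sinφ1·cosφ2·cosΔλ=0.55637331; θ=atan2(y, x)=-35.7294° <0 so +360° → 324.2706° ≈ 324.3°
Leg 3: φ1=1.0509099, φ2=0.2575705, Δφ=-0.7933394, Δλ=-0.7398712 rad; a=sin²(Δφ/2)+cosφ1·cosφ2·sin²(Δλ/2)=0.2120635511; c=2·atan2(√a, √(1-a))=0.957124866; dist=6371·c=6097.843 ≈ 6097.8 km; running total=36866.1 km
Leg 3 bearing: y=sinΔλ·cosφ2=-0.65195236, x=cosφ1·sinφ2-sinφ1·cosφ2·cosΔλ=-0.49328341; θ=atan2(y, x)=-127.1121° <0 so +360° → 232.8879° ≈ 232.9°
Leg 4: φ1=0.2575705, φ2=-0.2099247, Δφ=-0.4674952, Δλ=-1.0394710 rad; a=sin²(Δφ/2)+cosφ1·cosφ2·sin²(Δλ/2)=0.2869384649; c=2·atan2(√a, √(1-a))=1.130593383; dist=6371·c=7203.010 ≈ 7203.0 km; running total=44069.1 km
Leg 4 bearing: y=sinΔλ·cosφ2=-0.84320949, x=cosφ1·sinφ2-sinφ1·cosφ2·cosΔλ=-0.32774516; θ=atan2(y, x)=-111.2405° <0 so +360° → 248.7595° ≈ 248.8°

Leg 1: dist=15564.0 km, bearing=266.4°
Leg 2: dist=15204.3 km, bearing=324.3°
Leg 3: dist=6097.8 km, bearing=232.9°
Leg 4: dist=7203.0 km, bearing=248.8°
Total: 44069.1 km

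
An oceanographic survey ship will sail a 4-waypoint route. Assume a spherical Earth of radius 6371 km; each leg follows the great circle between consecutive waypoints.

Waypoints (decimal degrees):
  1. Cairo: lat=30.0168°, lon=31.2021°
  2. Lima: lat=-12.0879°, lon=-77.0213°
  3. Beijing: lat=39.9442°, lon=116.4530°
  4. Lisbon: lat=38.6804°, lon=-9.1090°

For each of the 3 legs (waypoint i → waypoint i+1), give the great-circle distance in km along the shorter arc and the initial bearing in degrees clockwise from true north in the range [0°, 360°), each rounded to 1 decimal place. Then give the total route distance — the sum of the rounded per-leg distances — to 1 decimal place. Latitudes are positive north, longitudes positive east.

Leg 1: dist=12419.0 km, bearing=268.3°
Leg 2: dist=16647.0 km, bearing=339.3°
Leg 3: dist=9668.5 km, bearing=320.5°
Total: 38734.5 km

Leg 1: φ1=0.5238920, φ2=-0.2109737, Δφ=-0.7348656, Δλ=-1.8888547 rad; a=sin²(Δφ/2)+cosφ1·cosφ2·sin²(Δλ/2)=0.6847677085; c=2·atan2(√a, √(1-a))=1.949305325; dist=6371·c=12419.024 ≈ 12419.0 km; running total=12419.0 km
Leg 1 bearing: y=sinΔλ·cosφ2=-0.92878397, x=cosφ1·sinφ2-sinφ1·cosφ2·cosΔλ=-0.02835331; θ=atan2(y, x)=-91.7485° <0 so +360° → 268.2515° ≈ 268.3°
Leg 2: φ1=-0.2109737, φ2=0.6971578, Δφ=0.9081315, Δλ=3.3767636 rad; a=sin²(Δφ/2)+cosφ1·cosφ2·sin²(Δλ/2)=0.9317436108; c=2·atan2(√a, √(1-a))=2.612939615; dist=6371·c=16647.038 ≈ 16647.0 km; running total=29066.0 km
Leg 2 bearing: y=sinΔλ·cosφ2=-0.17864117, x=cosφ1·sinφ2-sinφ1·cosφ2·cosΔλ=0.47167483; θ=atan2(y, x)=-20.7436° <0 so +360° → 339.2564° ≈ 339.3°
Leg 3: φ1=0.6971578, φ2=0.6751003, Δφ=-0.0220575, Δλ=-2.1914703 rad; a=sin²(Δφ/2)+cosφ1·cosφ2·sin²(Δλ/2)=0.4734078180; c=2·atan2(√a, √(1-a))=1.517586858; dist=6371·c=9668.546 ≈ 9668.5 km; running total=38734.5 km
Leg 3 bearing: y=sinΔλ·cosφ2=-0.63504368, x=cosφ1·sinφ2-sinφ1·cosφ2·cosΔλ=0.77064320; θ=atan2(y, x)=-39.4900° <0 so +360° → 320.5100° ≈ 320.5°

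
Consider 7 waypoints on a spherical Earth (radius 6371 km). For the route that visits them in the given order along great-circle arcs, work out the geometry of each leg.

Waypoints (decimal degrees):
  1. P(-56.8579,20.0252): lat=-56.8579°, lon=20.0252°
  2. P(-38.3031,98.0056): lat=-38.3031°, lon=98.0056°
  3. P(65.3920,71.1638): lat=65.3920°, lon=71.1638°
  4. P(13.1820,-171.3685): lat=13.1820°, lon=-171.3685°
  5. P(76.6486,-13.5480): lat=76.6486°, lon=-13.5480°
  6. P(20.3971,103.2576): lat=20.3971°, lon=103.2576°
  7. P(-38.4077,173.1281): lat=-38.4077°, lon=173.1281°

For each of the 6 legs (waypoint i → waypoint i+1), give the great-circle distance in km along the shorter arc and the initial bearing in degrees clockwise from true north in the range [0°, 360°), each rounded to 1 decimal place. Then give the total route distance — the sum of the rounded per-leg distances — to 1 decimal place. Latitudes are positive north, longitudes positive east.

Leg 1: dist=5841.2 km, bearing=104.7°
Leg 2: dist=11762.3 km, bearing=348.7°
Leg 3: dist=9878.0 km, bearing=59.8°
Leg 4: dist=9920.4 km, bearing=5.0°
Leg 5: dist=8453.6 km, bearing=59.6°
Leg 6: dist=9776.6 km, bearing=132.6°
Total: 55632.1 km

Leg 1: φ1=-0.9923576, φ2=-0.6685152, Δφ=0.3238424, Δλ=1.3610147 rad; a=sin²(Δφ/2)+cosφ1·cosφ2·sin²(Δλ/2)=0.1958341791; c=2·atan2(√a, √(1-a))=0.916839480; dist=6371·c=5841.184 ≈ 5841.2 km; running total=5841.2 km
Leg 1 bearing: y=sinΔλ·cosφ2=0.76753846, x=cosφ1·sinφ2-sinφ1·cosφ2·cosΔλ=-0.20203297; θ=atan2(y, x)=104.7470° ≈ 104.7°
Leg 2: φ1=-0.6685152, φ2=1.1413057, Δφ=1.8098209, Δλ=-0.4684778 rad; a=sin²(Δφ/2)+cosφ1·cosφ2·sin²(Δλ/2)=0.6359813380; c=2·atan2(√a, √(1-a))=1.846228323; dist=6371·c=11762.321 ≈ 11762.3 km; running total=17603.5 km
Leg 2 bearing: y=sinΔλ·cosφ2=-0.18802001, x=cosφ1·sinφ2-sinφ1·cosφ2·cosΔλ=0.94376098; θ=atan2(y, x)=-11.2672° <0 so +360° → 348.7328° ≈ 348.7°
Leg 3: φ1=1.1413057, φ2=0.2300693, Δφ=-0.9112364, Δλ=-4.2329872 rad; a=sin²(Δφ/2)+cosφ1·cosφ2·sin²(Δλ/2)=0.4898365447; c=2·atan2(√a, √(1-a))=1.550468016; dist=6371·c=9878.032 ≈ 9878.0 km; running total=27481.5 km
Leg 3 bearing: y=sinΔλ·cosφ2=0.86389193, x=cosφ1·sinφ2-sinφ1·cosφ2·cosΔλ=0.50326687; θ=atan2(y, x)=59.7767° ≈ 59.8°
Leg 4: φ1=0.2300693, φ2=1.3377704, Δφ=1.1077011, Δλ=2.7544874 rad; a=sin²(Δφ/2)+cosφ1·cosφ2·sin²(Δλ/2)=0.4931599278; c=2·atan2(√a, √(1-a))=1.557115756; dist=6371·c=9920.384 ≈ 9920.4 km; running total=37401.9 km
Leg 4 bearing: y=sinΔλ·cosφ2=0.08717550, x=cosφ1·sinφ2-sinφ1·cosφ2·cosΔλ=0.99609903; θ=atan2(y, x)=5.0016° ≈ 5.0°
Leg 5: φ1=1.3377704, φ2=0.3559966, Δφ=-0.9817739, Δλ=2.0386423 rad; a=sin²(Δφ/2)+cosφ1·cosφ2·sin²(Δλ/2)=0.3792518929; c=2·atan2(√a, √(1-a))=1.326888921; dist=6371·c=8453.609 ≈ 8453.6 km; running total=45855.5 km
Leg 5 bearing: y=sinΔλ·cosφ2=0.83657905, x=cosφ1·sinφ2-sinφ1·cosφ2·cosΔλ=0.49174696; θ=atan2(y, x)=59.5527° ≈ 59.6°
Leg 6: φ1=0.3559966, φ2=-0.6703408, Δφ=-1.0263374, Δλ=1.2194703 rad; a=sin²(Δφ/2)+cosφ1·cosφ2·sin²(Δλ/2)=0.4818783182; c=2·atan2(√a, √(1-a))=1.534545024; dist=6371·c=9776.586 ≈ 9776.6 km; running total=55632.1 km
Leg 6 bearing: y=sinΔλ·cosφ2=0.73574487, x=cosφ1·sinφ2-sinφ1·cosφ2·cosΔλ=-0.67628833; θ=atan2(y, x)=132.5889° ≈ 132.6°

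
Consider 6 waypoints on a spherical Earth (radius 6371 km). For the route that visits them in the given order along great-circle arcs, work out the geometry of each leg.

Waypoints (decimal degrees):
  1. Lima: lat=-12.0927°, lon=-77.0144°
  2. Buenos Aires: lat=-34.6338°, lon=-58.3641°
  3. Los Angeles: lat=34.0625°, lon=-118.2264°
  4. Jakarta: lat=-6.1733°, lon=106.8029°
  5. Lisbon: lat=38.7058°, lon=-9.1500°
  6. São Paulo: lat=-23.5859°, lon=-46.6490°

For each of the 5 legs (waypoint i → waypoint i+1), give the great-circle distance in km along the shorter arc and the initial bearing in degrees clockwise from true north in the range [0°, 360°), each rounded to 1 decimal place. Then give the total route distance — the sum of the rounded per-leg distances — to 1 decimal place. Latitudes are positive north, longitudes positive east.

Leg 1: φ1=-0.2110574, φ2=-0.6044738, Δφ=-0.3934164, Δλ=0.3255091 rad; a=sin²(Δφ/2)+cosφ1·cosφ2·sin²(Δλ/2)=0.0593216827; c=2·atan2(√a, √(1-a))=0.492070294; dist=6371·c=3134.980 ≈ 3135.0 km; running total=3135.0 km
Leg 1 bearing: y=sinΔλ·cosφ2=0.26312462, x=cosφ1·sinφ2-sinφ1·cosφ2·cosΔλ=-0.39239765; θ=atan2(y, x)=146.1559° ≈ 146.2°
Leg 2: φ1=-0.6044738, φ2=0.5945028, Δφ=1.1989766, Δλ=-1.0447942 rad; a=sin²(Δφ/2)+cosφ1·cosφ2·sin²(Δλ/2)=0.4880431546; c=2·atan2(√a, √(1-a))=1.546880356; dist=6371·c=9855.175 ≈ 9855.2 km; running total=12990.2 km
Leg 2 bearing: y=sinΔλ·cosφ2=-0.71644135, x=cosφ1·sinφ2-sinφ1·cosφ2·cosΔλ=0.69723735; θ=atan2(y, x)=-45.7783° <0 so +360° → 314.2217° ≈ 314.2°
Leg 3: φ1=0.5945028, φ2=-0.1077444, Δφ=-0.7022472, Δλ=3.9275022 rad; a=sin²(Δφ/2)+cosφ1·cosφ2·sin²(Δλ/2)=0.8211611340; c=2·atan2(√a, √(1-a))=2.268320722; dist=6371·c=14451.471 ≈ 14451.5 km; running total=27441.7 km
Leg 3 bearing: y=sinΔλ·cosφ2=-0.70336581, x=cosφ1·sinφ2-sinφ1·cosφ2·cosΔλ=0.30446451; θ=atan2(y, x)=-66.5938° <0 so +360° → 293.4062° ≈ 293.4°
Leg 4: φ1=-0.1077444, φ2=0.6755436, Δφ=0.7832881, Δλ=-2.0237599 rad; a=sin²(Δφ/2)+cosφ1·cosφ2·sin²(Δλ/2)=0.7033889943; c=2·atan2(√a, √(1-a))=1.989720606; dist=6371·c=12676.510 ≈ 12676.5 km; running total=40118.2 km
Leg 4 bearing: y=sinΔλ·cosφ2=-0.70167029, x=cosφ1·sinφ2-sinφ1·cosφ2·cosΔλ=0.58497049; θ=atan2(y, x)=-50.1826° <0 so +360° → 309.8174° ≈ 309.8°
Leg 5: φ1=0.6755436, φ2=-0.4116516, Δφ=-1.0871953, Δλ=-0.6544810 rad; a=sin²(Δφ/2)+cosφ1·cosφ2·sin²(Δλ/2)=0.3414054364; c=2·atan2(√a, √(1-a))=1.248032237; dist=6371·c=7951.213 ≈ 7951.2 km; running total=48069.4 km
Leg 5 bearing: y=sinΔλ·cosφ2=-0.55789355, x=cosφ1·sinφ2-sinφ1·cosφ2·cosΔλ=-0.76690667; θ=atan2(y, x)=-143.9656° <0 so +360° → 216.0344° ≈ 216.0°

Leg 1: dist=3135.0 km, bearing=146.2°
Leg 2: dist=9855.2 km, bearing=314.2°
Leg 3: dist=14451.5 km, bearing=293.4°
Leg 4: dist=12676.5 km, bearing=309.8°
Leg 5: dist=7951.2 km, bearing=216.0°
Total: 48069.4 km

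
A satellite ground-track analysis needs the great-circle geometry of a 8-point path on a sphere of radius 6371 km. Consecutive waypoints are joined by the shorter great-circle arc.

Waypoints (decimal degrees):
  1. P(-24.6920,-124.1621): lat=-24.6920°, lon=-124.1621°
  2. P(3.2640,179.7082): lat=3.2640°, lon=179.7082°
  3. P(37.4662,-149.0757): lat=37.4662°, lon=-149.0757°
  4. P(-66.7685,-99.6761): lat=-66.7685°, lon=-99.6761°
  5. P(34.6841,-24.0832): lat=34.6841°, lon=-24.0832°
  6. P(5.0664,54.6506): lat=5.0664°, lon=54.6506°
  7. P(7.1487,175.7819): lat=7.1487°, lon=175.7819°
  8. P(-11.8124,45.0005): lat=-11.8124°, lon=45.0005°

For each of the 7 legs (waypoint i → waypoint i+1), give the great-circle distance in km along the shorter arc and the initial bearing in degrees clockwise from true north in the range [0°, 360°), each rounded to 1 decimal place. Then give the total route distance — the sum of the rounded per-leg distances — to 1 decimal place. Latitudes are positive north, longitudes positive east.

Leg 1: dist=6805.1 km, bearing=288.9°
Leg 2: dist=4956.5 km, bearing=35.9°
Leg 3: dist=12321.2 km, bearing=161.3°
Leg 4: dist=12925.8 km, bearing=62.6°
Leg 5: dist=8657.8 km, bearing=92.2°
Leg 6: dist=13343.3 km, bearing=78.7°
Leg 7: dist=14598.6 km, bearing=260.5°
Total: 73608.3 km

Leg 1: φ1=-0.4309567, φ2=0.0569675, Δφ=0.4879242, Δλ=5.3035372 rad; a=sin²(Δφ/2)+cosφ1·cosφ2·sin²(Δλ/2)=0.2591243161; c=2·atan2(√a, √(1-a))=1.068144134; dist=6371·c=6805.146 ≈ 6805.1 km; running total=6805.1 km
Leg 1 bearing: y=sinΔλ·cosφ2=-0.82895436, x=cosφ1·sinφ2-sinφ1·cosφ2·cosΔλ=0.28416594; θ=atan2(y, x)=-71.0783° <0 so +360° → 288.9217° ≈ 288.9°
Leg 2: φ1=0.0569675, φ2=0.6539085, Δφ=0.5969410, Δλ=-5.7383616 rad; a=sin²(Δφ/2)+cosφ1·cosφ2·sin²(Δλ/2)=0.1438346625; c=2·atan2(√a, √(1-a))=0.777982901; dist=6371·c=4956.529 ≈ 4956.5 km; running total=11761.6 km
Leg 2 bearing: y=sinΔλ·cosφ2=0.41135518, x=cosφ1·sinφ2-sinφ1·cosφ2·cosΔλ=0.56865801; θ=atan2(y, x)=35.8812° ≈ 35.9°
Leg 3: φ1=0.6539085, φ2=-1.1653302, Δφ=-1.8192387, Δλ=0.8621857 rad; a=sin²(Δφ/2)+cosφ1·cosφ2·sin²(Δλ/2)=0.6776137845; c=2·atan2(√a, √(1-a))=1.933953829; dist=6371·c=12321.220 ≈ 12321.2 km; running total=24082.8 km
Leg 3 bearing: y=sinΔλ·cosφ2=0.29949063, x=cosφ1·sinφ2-sinφ1·cosφ2·cosΔλ=-0.88550479; θ=atan2(y, x)=161.3137° ≈ 161.3°
Leg 4: φ1=-1.1653302, φ2=0.6053517, Δφ=1.7706819, Δλ=1.3193450 rad; a=sin²(Δφ/2)+cosφ1·cosφ2·sin²(Δλ/2)=0.7211046096; c=2·atan2(√a, √(1-a))=2.028856648; dist=6371·c=12925.846 ≈ 12925.8 km; running total=37008.6 km
Leg 4 bearing: y=sinΔλ·cosφ2=0.79644251, x=cosφ1·sinφ2-sinφ1·cosφ2·cosΔλ=0.41246858; θ=atan2(y, x)=62.6209° ≈ 62.6°
Leg 5: φ1=0.6053517, φ2=0.0884254, Δφ=-0.5169264, Δλ=1.3741640 rad; a=sin²(Δφ/2)+cosφ1·cosφ2·sin²(Δλ/2)=0.3948617255; c=2·atan2(√a, √(1-a))=1.358938502; dist=6371·c=8657.797 ≈ 8657.8 km; running total=45666.4 km
Leg 5 bearing: y=sinΔλ·cosφ2=0.97689839, x=cosφ1·sinφ2-sinφ1·cosφ2·cosΔλ=-0.03812223; θ=atan2(y, x)=92.2348° ≈ 92.2°
Leg 6: φ1=0.0884254, φ2=0.1247684, Δφ=0.0363430, Δλ=2.1141400 rad; a=sin²(Δφ/2)+cosφ1·cosφ2·sin²(Δλ/2)=0.7499940828; c=2·atan2(√a, √(1-a))=2.094381437; dist=6371·c=13343.304 ≈ 13343.3 km; running total=59009.7 km
Leg 6 bearing: y=sinΔλ·cosφ2=0.84933080, x=cosφ1·sinφ2-sinφ1·cosφ2·cosΔλ=0.16926023; θ=atan2(y, x)=78.7294° ≈ 78.7°
Leg 7: φ1=0.1247684, φ2=-0.2061653, Δφ=-0.3309336, Δλ=-2.2825660 rad; a=sin²(Δφ/2)+cosφ1·cosφ2·sin²(Δλ/2)=0.8299237740; c=2·atan2(√a, √(1-a))=2.291412179; dist=6371·c=14598.587 ≈ 14598.6 km; running total=73608.3 km
Leg 7 bearing: y=sinΔλ·cosφ2=-0.74117184, x=cosφ1·sinφ2-sinφ1·cosφ2·cosΔλ=-0.12355368; θ=atan2(y, x)=-99.4642° <0 so +360° → 260.5358° ≈ 260.5°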